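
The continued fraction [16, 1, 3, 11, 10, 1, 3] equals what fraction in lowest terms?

Using pₖ = aₖpₖ₋₁ + pₖ₋₂ and qₖ = aₖqₖ₋₁ + qₖ₋₂:
  k=0: a=16, p=16, q=1
  k=1: a=1, p=17, q=1
  k=2: a=3, p=67, q=4
  k=3: a=11, p=754, q=45
  k=4: a=10, p=7607, q=454
  k=5: a=1, p=8361, q=499
  k=6: a=3, p=32690, q=1951

32690/1951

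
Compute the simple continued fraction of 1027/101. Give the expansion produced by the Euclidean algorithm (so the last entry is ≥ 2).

1027 = 10*101 + 17
101 = 5*17 + 16
17 = 1*16 + 1
16 = 16*1 + 0  (stop)
So 1027/101 = [10; 5, 1, 16].

[10; 5, 1, 16]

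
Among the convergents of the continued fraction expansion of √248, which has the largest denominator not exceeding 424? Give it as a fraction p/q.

5937/377

√248 = [15; 1, 2, 1, 30, …] (period length 4).
Convergents:
  p_0/q_0 = 15/1
  p_1/q_1 = 16/1
  p_2/q_2 = 47/3
  p_3/q_3 = 63/4
  p_4/q_4 = 1937/123
  p_5/q_5 = 2000/127
  p_6/q_6 = 5937/377
  p_7/q_7 = 7937/504
q_6 = 377 ≤ 424 < 504 = q_7, so the answer is 5937/377.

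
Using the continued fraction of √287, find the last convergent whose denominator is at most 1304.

9775/577

√287 = [16; 1, 15, 1, 32, …] (period length 4).
Convergents:
  p_0/q_0 = 16/1
  p_1/q_1 = 17/1
  p_2/q_2 = 271/16
  p_3/q_3 = 288/17
  p_4/q_4 = 9487/560
  p_5/q_5 = 9775/577
  p_6/q_6 = 156112/9215
q_5 = 577 ≤ 1304 < 9215 = q_6, so the answer is 9775/577.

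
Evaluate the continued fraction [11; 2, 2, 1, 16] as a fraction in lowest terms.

Fold from the inside: start with 16/1.
  1 + 1/16 = 17/16
  2 + 16/17 = 50/17
  2 + 17/50 = 117/50
  11 + 50/117 = 1337/117

1337/117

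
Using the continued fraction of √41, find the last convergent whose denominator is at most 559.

2049/320

√41 = [6; 2, 2, 12, …] (period length 3).
Convergents:
  p_0/q_0 = 6/1
  p_1/q_1 = 13/2
  p_2/q_2 = 32/5
  p_3/q_3 = 397/62
  p_4/q_4 = 826/129
  p_5/q_5 = 2049/320
  p_6/q_6 = 25414/3969
q_5 = 320 ≤ 559 < 3969 = q_6, so the answer is 2049/320.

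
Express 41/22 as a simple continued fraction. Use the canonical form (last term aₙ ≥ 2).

[1; 1, 6, 3]

41 = 1·22 + 19
22 = 1·19 + 3
19 = 6·3 + 1
3 = 3·1 + 0  (stop)
So 41/22 = [1; 1, 6, 3].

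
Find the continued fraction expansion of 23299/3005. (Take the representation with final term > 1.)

23299 = 7*3005 + 2264
3005 = 1*2264 + 741
2264 = 3*741 + 41
741 = 18*41 + 3
41 = 13*3 + 2
3 = 1*2 + 1
2 = 2*1 + 0  (stop)
So 23299/3005 = [7; 1, 3, 18, 13, 1, 2].

[7; 1, 3, 18, 13, 1, 2]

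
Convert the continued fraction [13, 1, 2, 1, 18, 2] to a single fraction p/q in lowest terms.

2117/154

Using pₖ = aₖpₖ₋₁ + pₖ₋₂ and qₖ = aₖqₖ₋₁ + qₖ₋₂:
  k=0: a=13, p=13, q=1
  k=1: a=1, p=14, q=1
  k=2: a=2, p=41, q=3
  k=3: a=1, p=55, q=4
  k=4: a=18, p=1031, q=75
  k=5: a=2, p=2117, q=154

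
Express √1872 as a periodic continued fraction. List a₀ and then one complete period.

[43; 3, 1, 3, 86]

a₀ = ⌊√1872⌋ = 43.
With m₀=0, d₀=1 and mₖ₊₁ = dₖaₖ − mₖ, dₖ₊₁ = (n − mₖ₊₁²)/dₖ, aₖ₊₁ = ⌊(a₀+mₖ₊₁)/dₖ₊₁⌋:
  k=1: m=43, d=23, a=3
  k=2: m=26, d=52, a=1
  k=3: m=26, d=23, a=3
  k=4: m=43, d=1, a=86
d=1 and a=2a₀=86 at k=4, so the next step gives (m, d) = (43, 23) again — its k=1 value — and the period has length 4.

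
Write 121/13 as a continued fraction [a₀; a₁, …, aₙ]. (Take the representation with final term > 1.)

[9; 3, 4]

121 = 9*13 + 4
13 = 3*4 + 1
4 = 4*1 + 0  (stop)
So 121/13 = [9; 3, 4].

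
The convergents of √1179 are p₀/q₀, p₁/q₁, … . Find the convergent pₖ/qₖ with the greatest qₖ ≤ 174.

3571/104

√1179 = [34; 2, 1, 33, 1, 2, 68, …] (period length 6).
Convergents:
  p_0/q_0 = 34/1
  p_1/q_1 = 69/2
  p_2/q_2 = 103/3
  p_3/q_3 = 3468/101
  p_4/q_4 = 3571/104
  p_5/q_5 = 10610/309
q_4 = 104 ≤ 174 < 309 = q_5, so the answer is 3571/104.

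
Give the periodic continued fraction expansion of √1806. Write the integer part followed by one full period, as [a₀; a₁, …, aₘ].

[42; 2, 84]

a₀ = ⌊√1806⌋ = 42.
With m₀=0, d₀=1 and mₖ₊₁ = dₖaₖ − mₖ, dₖ₊₁ = (n − mₖ₊₁²)/dₖ, aₖ₊₁ = ⌊(a₀+mₖ₊₁)/dₖ₊₁⌋:
  k=1: m=42, d=42, a=2
  k=2: m=42, d=1, a=84
d=1 and a=2a₀=84 at k=2, so the next step gives (m, d) = (42, 42) again — its k=1 value — and the period has length 2.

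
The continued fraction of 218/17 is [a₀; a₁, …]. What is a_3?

218 = 12·17 + 14   →  a_0 = 12
17 = 1·14 + 3   →  a_1 = 1
14 = 4·3 + 2   →  a_2 = 4
3 = 1·2 + 1   →  a_3 = 1

1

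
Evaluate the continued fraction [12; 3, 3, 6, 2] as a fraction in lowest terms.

Fold from the inside: start with 2/1.
  6 + 1/2 = 13/2
  3 + 2/13 = 41/13
  3 + 13/41 = 136/41
  12 + 41/136 = 1673/136

1673/136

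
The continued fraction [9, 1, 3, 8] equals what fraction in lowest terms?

Using pₖ = aₖpₖ₋₁ + pₖ₋₂ and qₖ = aₖqₖ₋₁ + qₖ₋₂:
  k=0: a=9, p=9, q=1
  k=1: a=1, p=10, q=1
  k=2: a=3, p=39, q=4
  k=3: a=8, p=322, q=33

322/33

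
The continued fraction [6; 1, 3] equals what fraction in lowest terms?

Using pₖ = aₖpₖ₋₁ + pₖ₋₂ and qₖ = aₖqₖ₋₁ + qₖ₋₂:
  k=0: a=6, p=6, q=1
  k=1: a=1, p=7, q=1
  k=2: a=3, p=27, q=4

27/4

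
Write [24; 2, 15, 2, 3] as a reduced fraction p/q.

Using pₖ = aₖpₖ₋₁ + pₖ₋₂ and qₖ = aₖqₖ₋₁ + qₖ₋₂:
  k=0: a=24, p=24, q=1
  k=1: a=2, p=49, q=2
  k=2: a=15, p=759, q=31
  k=3: a=2, p=1567, q=64
  k=4: a=3, p=5460, q=223

5460/223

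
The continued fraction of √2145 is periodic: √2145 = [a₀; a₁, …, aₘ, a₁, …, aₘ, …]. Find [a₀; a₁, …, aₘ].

[46; 3, 5, 2, 5, 3, 92]

a₀ = ⌊√2145⌋ = 46.
With m₀=0, d₀=1 and mₖ₊₁ = dₖaₖ − mₖ, dₖ₊₁ = (n − mₖ₊₁²)/dₖ, aₖ₊₁ = ⌊(a₀+mₖ₊₁)/dₖ₊₁⌋:
  k=1: m=46, d=29, a=3
  k=2: m=41, d=16, a=5
  k=3: m=39, d=39, a=2
  k=4: m=39, d=16, a=5
  k=5: m=41, d=29, a=3
  k=6: m=46, d=1, a=92
d=1 and a=2a₀=92 at k=6, so the next step gives (m, d) = (46, 29) again — its k=1 value — and the period has length 6.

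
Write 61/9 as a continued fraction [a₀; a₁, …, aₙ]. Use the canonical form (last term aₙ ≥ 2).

[6; 1, 3, 2]

61 = 6*9 + 7
9 = 1*7 + 2
7 = 3*2 + 1
2 = 2*1 + 0  (stop)
So 61/9 = [6; 1, 3, 2].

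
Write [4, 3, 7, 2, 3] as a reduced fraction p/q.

704/163

Fold from the inside: start with 3/1.
  2 + 1/3 = 7/3
  7 + 3/7 = 52/7
  3 + 7/52 = 163/52
  4 + 52/163 = 704/163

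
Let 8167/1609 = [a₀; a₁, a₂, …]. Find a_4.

8167 = 5·1609 + 122   →  a_0 = 5
1609 = 13·122 + 23   →  a_1 = 13
122 = 5·23 + 7   →  a_2 = 5
23 = 3·7 + 2   →  a_3 = 3
7 = 3·2 + 1   →  a_4 = 3

3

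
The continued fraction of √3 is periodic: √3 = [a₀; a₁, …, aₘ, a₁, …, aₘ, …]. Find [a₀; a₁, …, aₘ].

a₀ = ⌊√3⌋ = 1.
With m₀=0, d₀=1 and mₖ₊₁ = dₖaₖ − mₖ, dₖ₊₁ = (n − mₖ₊₁²)/dₖ, aₖ₊₁ = ⌊(a₀+mₖ₊₁)/dₖ₊₁⌋:
  k=1: m=1, d=2, a=1
  k=2: m=1, d=1, a=2
d=1 and a=2a₀=2 at k=2, so the next step gives (m, d) = (1, 2) again — its k=1 value — and the period has length 2.

[1; 1, 2]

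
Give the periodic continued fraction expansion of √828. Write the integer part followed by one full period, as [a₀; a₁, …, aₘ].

[28; 1, 3, 2, 3, 1, 56]

a₀ = ⌊√828⌋ = 28.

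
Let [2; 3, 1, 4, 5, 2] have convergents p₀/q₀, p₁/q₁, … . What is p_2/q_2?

Using pₖ = aₖpₖ₋₁ + pₖ₋₂, qₖ = aₖqₖ₋₁ + qₖ₋₂ (with p₋₁=1, p₋₂=0, q₋₁=0, q₋₂=1):
  k=0: a=2, p=2, q=1
  k=1: a=3, p=7, q=3
  k=2: a=1, p=9, q=4

9/4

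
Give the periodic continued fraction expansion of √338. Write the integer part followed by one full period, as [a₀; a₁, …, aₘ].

[18; 2, 1, 1, 2, 36]

a₀ = ⌊√338⌋ = 18.
With m₀=0, d₀=1 and mₖ₊₁ = dₖaₖ − mₖ, dₖ₊₁ = (n − mₖ₊₁²)/dₖ, aₖ₊₁ = ⌊(a₀+mₖ₊₁)/dₖ₊₁⌋:
  k=1: m=18, d=14, a=2
  k=2: m=10, d=17, a=1
  k=3: m=7, d=17, a=1
  k=4: m=10, d=14, a=2
  k=5: m=18, d=1, a=36
d=1 and a=2a₀=36 at k=5, so the next step gives (m, d) = (18, 14) again — its k=1 value — and the period has length 5.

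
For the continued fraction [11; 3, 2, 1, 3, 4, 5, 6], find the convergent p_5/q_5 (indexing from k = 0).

1785/158

Using pₖ = aₖpₖ₋₁ + pₖ₋₂, qₖ = aₖqₖ₋₁ + qₖ₋₂ (with p₋₁=1, p₋₂=0, q₋₁=0, q₋₂=1):
  k=0: a=11, p=11, q=1
  k=1: a=3, p=34, q=3
  k=2: a=2, p=79, q=7
  k=3: a=1, p=113, q=10
  k=4: a=3, p=418, q=37
  k=5: a=4, p=1785, q=158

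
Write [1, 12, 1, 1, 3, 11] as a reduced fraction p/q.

1072/993

Using pₖ = aₖpₖ₋₁ + pₖ₋₂ and qₖ = aₖqₖ₋₁ + qₖ₋₂:
  k=0: a=1, p=1, q=1
  k=1: a=12, p=13, q=12
  k=2: a=1, p=14, q=13
  k=3: a=1, p=27, q=25
  k=4: a=3, p=95, q=88
  k=5: a=11, p=1072, q=993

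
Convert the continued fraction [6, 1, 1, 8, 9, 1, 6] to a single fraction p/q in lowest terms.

7750/1187

Using pₖ = aₖpₖ₋₁ + pₖ₋₂ and qₖ = aₖqₖ₋₁ + qₖ₋₂:
  k=0: a=6, p=6, q=1
  k=1: a=1, p=7, q=1
  k=2: a=1, p=13, q=2
  k=3: a=8, p=111, q=17
  k=4: a=9, p=1012, q=155
  k=5: a=1, p=1123, q=172
  k=6: a=6, p=7750, q=1187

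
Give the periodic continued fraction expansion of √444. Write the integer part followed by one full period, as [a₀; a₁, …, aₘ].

[21; 14, 42]

a₀ = ⌊√444⌋ = 21.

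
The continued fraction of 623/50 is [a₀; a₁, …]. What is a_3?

1

623 = 12·50 + 23   →  a_0 = 12
50 = 2·23 + 4   →  a_1 = 2
23 = 5·4 + 3   →  a_2 = 5
4 = 1·3 + 1   →  a_3 = 1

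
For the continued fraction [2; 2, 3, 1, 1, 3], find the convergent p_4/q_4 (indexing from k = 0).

Using pₖ = aₖpₖ₋₁ + pₖ₋₂, qₖ = aₖqₖ₋₁ + qₖ₋₂ (with p₋₁=1, p₋₂=0, q₋₁=0, q₋₂=1):
  k=0: a=2, p=2, q=1
  k=1: a=2, p=5, q=2
  k=2: a=3, p=17, q=7
  k=3: a=1, p=22, q=9
  k=4: a=1, p=39, q=16

39/16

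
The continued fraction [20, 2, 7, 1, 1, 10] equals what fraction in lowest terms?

Using pₖ = aₖpₖ₋₁ + pₖ₋₂ and qₖ = aₖqₖ₋₁ + qₖ₋₂:
  k=0: a=20, p=20, q=1
  k=1: a=2, p=41, q=2
  k=2: a=7, p=307, q=15
  k=3: a=1, p=348, q=17
  k=4: a=1, p=655, q=32
  k=5: a=10, p=6898, q=337

6898/337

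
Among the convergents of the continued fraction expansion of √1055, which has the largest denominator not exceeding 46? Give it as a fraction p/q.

812/25

√1055 = [32; 2, 12, 2, 64, …] (period length 4).
Convergents:
  p_0/q_0 = 32/1
  p_1/q_1 = 65/2
  p_2/q_2 = 812/25
  p_3/q_3 = 1689/52
q_2 = 25 ≤ 46 < 52 = q_3, so the answer is 812/25.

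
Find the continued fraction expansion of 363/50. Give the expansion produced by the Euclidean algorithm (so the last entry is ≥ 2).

[7; 3, 1, 5, 2]

363 = 7*50 + 13
50 = 3*13 + 11
13 = 1*11 + 2
11 = 5*2 + 1
2 = 2*1 + 0  (stop)
So 363/50 = [7; 3, 1, 5, 2].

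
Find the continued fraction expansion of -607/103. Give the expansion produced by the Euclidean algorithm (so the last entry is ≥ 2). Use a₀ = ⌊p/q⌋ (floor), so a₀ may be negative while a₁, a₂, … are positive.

-607 = -6×103 + 11
103 = 9×11 + 4
11 = 2×4 + 3
4 = 1×3 + 1
3 = 3×1 + 0  (stop)
So -607/103 = [-6; 9, 2, 1, 3].

[-6; 9, 2, 1, 3]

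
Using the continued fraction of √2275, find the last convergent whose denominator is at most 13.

477/10

√2275 = [47; 1, 2, 3, 2, 1, 94, …] (period length 6).
Convergents:
  p_0/q_0 = 47/1
  p_1/q_1 = 48/1
  p_2/q_2 = 143/3
  p_3/q_3 = 477/10
  p_4/q_4 = 1097/23
q_3 = 10 ≤ 13 < 23 = q_4, so the answer is 477/10.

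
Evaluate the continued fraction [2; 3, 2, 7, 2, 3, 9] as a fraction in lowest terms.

Fold from the inside: start with 9/1.
  3 + 1/9 = 28/9
  2 + 9/28 = 65/28
  7 + 28/65 = 483/65
  2 + 65/483 = 1031/483
  3 + 483/1031 = 3576/1031
  2 + 1031/3576 = 8183/3576

8183/3576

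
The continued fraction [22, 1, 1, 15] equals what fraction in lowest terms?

Using pₖ = aₖpₖ₋₁ + pₖ₋₂ and qₖ = aₖqₖ₋₁ + qₖ₋₂:
  k=0: a=22, p=22, q=1
  k=1: a=1, p=23, q=1
  k=2: a=1, p=45, q=2
  k=3: a=15, p=698, q=31

698/31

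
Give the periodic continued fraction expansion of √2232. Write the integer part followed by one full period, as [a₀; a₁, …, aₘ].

a₀ = ⌊√2232⌋ = 47.
With m₀=0, d₀=1 and mₖ₊₁ = dₖaₖ − mₖ, dₖ₊₁ = (n − mₖ₊₁²)/dₖ, aₖ₊₁ = ⌊(a₀+mₖ₊₁)/dₖ₊₁⌋:
  k=1: m=47, d=23, a=4
  k=2: m=45, d=9, a=10
  k=3: m=45, d=23, a=4
  k=4: m=47, d=1, a=94
d=1 and a=2a₀=94 at k=4, so the next step gives (m, d) = (47, 23) again — its k=1 value — and the period has length 4.

[47; 4, 10, 4, 94]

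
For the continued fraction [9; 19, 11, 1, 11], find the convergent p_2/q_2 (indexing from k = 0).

Using pₖ = aₖpₖ₋₁ + pₖ₋₂, qₖ = aₖqₖ₋₁ + qₖ₋₂ (with p₋₁=1, p₋₂=0, q₋₁=0, q₋₂=1):
  k=0: a=9, p=9, q=1
  k=1: a=19, p=172, q=19
  k=2: a=11, p=1901, q=210

1901/210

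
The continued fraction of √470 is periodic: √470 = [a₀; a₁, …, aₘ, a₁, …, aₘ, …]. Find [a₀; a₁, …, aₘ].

[21; 1, 2, 8, 2, 1, 42]

a₀ = ⌊√470⌋ = 21.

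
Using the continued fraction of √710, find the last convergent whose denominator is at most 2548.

67334/2527

√710 = [26; 1, 1, 1, 4, 1, 1, 1, 52, …] (period length 8).
Convergents:
  p_0/q_0 = 26/1
  p_1/q_1 = 27/1
  p_2/q_2 = 53/2
  p_3/q_3 = 80/3
  p_4/q_4 = 373/14
  p_5/q_5 = 453/17
  p_6/q_6 = 826/31
  p_7/q_7 = 1279/48
  p_8/q_8 = 67334/2527
  p_9/q_9 = 68613/2575
q_8 = 2527 ≤ 2548 < 2575 = q_9, so the answer is 67334/2527.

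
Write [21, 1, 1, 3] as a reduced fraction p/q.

151/7

Using pₖ = aₖpₖ₋₁ + pₖ₋₂ and qₖ = aₖqₖ₋₁ + qₖ₋₂:
  k=0: a=21, p=21, q=1
  k=1: a=1, p=22, q=1
  k=2: a=1, p=43, q=2
  k=3: a=3, p=151, q=7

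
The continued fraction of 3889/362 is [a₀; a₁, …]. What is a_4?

8

3889 = 10·362 + 269   →  a_0 = 10
362 = 1·269 + 93   →  a_1 = 1
269 = 2·93 + 83   →  a_2 = 2
93 = 1·83 + 10   →  a_3 = 1
83 = 8·10 + 3   →  a_4 = 8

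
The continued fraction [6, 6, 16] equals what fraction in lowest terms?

Using pₖ = aₖpₖ₋₁ + pₖ₋₂ and qₖ = aₖqₖ₋₁ + qₖ₋₂:
  k=0: a=6, p=6, q=1
  k=1: a=6, p=37, q=6
  k=2: a=16, p=598, q=97

598/97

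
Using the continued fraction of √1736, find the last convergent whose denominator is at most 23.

√1736 = [41; 1, 1, 1, 82, …] (period length 4).
Convergents:
  p_0/q_0 = 41/1
  p_1/q_1 = 42/1
  p_2/q_2 = 83/2
  p_3/q_3 = 125/3
  p_4/q_4 = 10333/248
q_3 = 3 ≤ 23 < 248 = q_4, so the answer is 125/3.

125/3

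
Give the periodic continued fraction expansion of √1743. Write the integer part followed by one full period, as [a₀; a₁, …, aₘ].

a₀ = ⌊√1743⌋ = 41.
With m₀=0, d₀=1 and mₖ₊₁ = dₖaₖ − mₖ, dₖ₊₁ = (n − mₖ₊₁²)/dₖ, aₖ₊₁ = ⌊(a₀+mₖ₊₁)/dₖ₊₁⌋:
  k=1: m=41, d=62, a=1
  k=2: m=21, d=21, a=2
  k=3: m=21, d=62, a=1
  k=4: m=41, d=1, a=82
d=1 and a=2a₀=82 at k=4, so the next step gives (m, d) = (41, 62) again — its k=1 value — and the period has length 4.

[41; 1, 2, 1, 82]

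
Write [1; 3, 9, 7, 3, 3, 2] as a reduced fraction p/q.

Using pₖ = aₖpₖ₋₁ + pₖ₋₂ and qₖ = aₖqₖ₋₁ + qₖ₋₂:
  k=0: a=1, p=1, q=1
  k=1: a=3, p=4, q=3
  k=2: a=9, p=37, q=28
  k=3: a=7, p=263, q=199
  k=4: a=3, p=826, q=625
  k=5: a=3, p=2741, q=2074
  k=6: a=2, p=6308, q=4773

6308/4773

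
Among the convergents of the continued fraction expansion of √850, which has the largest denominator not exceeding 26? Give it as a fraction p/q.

379/13

√850 = [29; 6, 2, 6, 58, …] (period length 4).
Convergents:
  p_0/q_0 = 29/1
  p_1/q_1 = 175/6
  p_2/q_2 = 379/13
  p_3/q_3 = 2449/84
q_2 = 13 ≤ 26 < 84 = q_3, so the answer is 379/13.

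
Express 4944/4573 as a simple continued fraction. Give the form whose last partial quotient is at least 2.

4944 = 1*4573 + 371
4573 = 12*371 + 121
371 = 3*121 + 8
121 = 15*8 + 1
8 = 8*1 + 0  (stop)
So 4944/4573 = [1; 12, 3, 15, 8].

[1; 12, 3, 15, 8]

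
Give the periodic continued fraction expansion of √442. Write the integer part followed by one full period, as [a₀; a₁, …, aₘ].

a₀ = ⌊√442⌋ = 21.

[21; 42]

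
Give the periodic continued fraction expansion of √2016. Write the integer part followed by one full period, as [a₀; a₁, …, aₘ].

a₀ = ⌊√2016⌋ = 44.
With m₀=0, d₀=1 and mₖ₊₁ = dₖaₖ − mₖ, dₖ₊₁ = (n − mₖ₊₁²)/dₖ, aₖ₊₁ = ⌊(a₀+mₖ₊₁)/dₖ₊₁⌋:
  k=1: m=44, d=80, a=1
  k=2: m=36, d=9, a=8
  k=3: m=36, d=80, a=1
  k=4: m=44, d=1, a=88
d=1 and a=2a₀=88 at k=4, so the next step gives (m, d) = (44, 80) again — its k=1 value — and the period has length 4.

[44; 1, 8, 1, 88]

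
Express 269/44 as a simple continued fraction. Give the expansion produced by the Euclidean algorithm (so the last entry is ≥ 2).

[6; 8, 1, 4]

269 = 6·44 + 5
44 = 8·5 + 4
5 = 1·4 + 1
4 = 4·1 + 0  (stop)
So 269/44 = [6; 8, 1, 4].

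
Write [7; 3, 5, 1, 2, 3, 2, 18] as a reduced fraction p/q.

Fold from the inside: start with 18/1.
  2 + 1/18 = 37/18
  3 + 18/37 = 129/37
  2 + 37/129 = 295/129
  1 + 129/295 = 424/295
  5 + 295/424 = 2415/424
  3 + 424/2415 = 7669/2415
  7 + 2415/7669 = 56098/7669

56098/7669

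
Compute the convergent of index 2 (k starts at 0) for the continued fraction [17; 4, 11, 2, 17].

776/45

Using pₖ = aₖpₖ₋₁ + pₖ₋₂, qₖ = aₖqₖ₋₁ + qₖ₋₂ (with p₋₁=1, p₋₂=0, q₋₁=0, q₋₂=1):
  k=0: a=17, p=17, q=1
  k=1: a=4, p=69, q=4
  k=2: a=11, p=776, q=45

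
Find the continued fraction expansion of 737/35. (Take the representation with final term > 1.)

[21; 17, 2]

737 = 21·35 + 2
35 = 17·2 + 1
2 = 2·1 + 0  (stop)
So 737/35 = [21; 17, 2].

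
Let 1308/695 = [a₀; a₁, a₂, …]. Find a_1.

1308 = 1·695 + 613   →  a_0 = 1
695 = 1·613 + 82   →  a_1 = 1

1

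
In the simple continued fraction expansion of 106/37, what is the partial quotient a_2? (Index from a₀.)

6

106 = 2·37 + 32   →  a_0 = 2
37 = 1·32 + 5   →  a_1 = 1
32 = 6·5 + 2   →  a_2 = 6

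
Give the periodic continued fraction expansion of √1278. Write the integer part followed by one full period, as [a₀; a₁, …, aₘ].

a₀ = ⌊√1278⌋ = 35.
With m₀=0, d₀=1 and mₖ₊₁ = dₖaₖ − mₖ, dₖ₊₁ = (n − mₖ₊₁²)/dₖ, aₖ₊₁ = ⌊(a₀+mₖ₊₁)/dₖ₊₁⌋:
  k=1: m=35, d=53, a=1
  k=2: m=18, d=18, a=2
  k=3: m=18, d=53, a=1
  k=4: m=35, d=1, a=70
d=1 and a=2a₀=70 at k=4, so the next step gives (m, d) = (35, 53) again — its k=1 value — and the period has length 4.

[35; 1, 2, 1, 70]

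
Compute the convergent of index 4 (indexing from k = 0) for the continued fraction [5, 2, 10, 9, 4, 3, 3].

Using pₖ = aₖpₖ₋₁ + pₖ₋₂, qₖ = aₖqₖ₋₁ + qₖ₋₂ (with p₋₁=1, p₋₂=0, q₋₁=0, q₋₂=1):
  k=0: a=5, p=5, q=1
  k=1: a=2, p=11, q=2
  k=2: a=10, p=115, q=21
  k=3: a=9, p=1046, q=191
  k=4: a=4, p=4299, q=785

4299/785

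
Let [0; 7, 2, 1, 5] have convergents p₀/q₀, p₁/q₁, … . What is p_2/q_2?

Using pₖ = aₖpₖ₋₁ + pₖ₋₂, qₖ = aₖqₖ₋₁ + qₖ₋₂ (with p₋₁=1, p₋₂=0, q₋₁=0, q₋₂=1):
  k=0: a=0, p=0, q=1
  k=1: a=7, p=1, q=7
  k=2: a=2, p=2, q=15

2/15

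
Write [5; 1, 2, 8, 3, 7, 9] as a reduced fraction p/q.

29630/5217

Using pₖ = aₖpₖ₋₁ + pₖ₋₂ and qₖ = aₖqₖ₋₁ + qₖ₋₂:
  k=0: a=5, p=5, q=1
  k=1: a=1, p=6, q=1
  k=2: a=2, p=17, q=3
  k=3: a=8, p=142, q=25
  k=4: a=3, p=443, q=78
  k=5: a=7, p=3243, q=571
  k=6: a=9, p=29630, q=5217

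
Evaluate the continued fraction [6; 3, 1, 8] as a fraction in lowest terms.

219/35

Using pₖ = aₖpₖ₋₁ + pₖ₋₂ and qₖ = aₖqₖ₋₁ + qₖ₋₂:
  k=0: a=6, p=6, q=1
  k=1: a=3, p=19, q=3
  k=2: a=1, p=25, q=4
  k=3: a=8, p=219, q=35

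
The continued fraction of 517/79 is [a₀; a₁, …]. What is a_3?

5

517 = 6·79 + 43   →  a_0 = 6
79 = 1·43 + 36   →  a_1 = 1
43 = 1·36 + 7   →  a_2 = 1
36 = 5·7 + 1   →  a_3 = 5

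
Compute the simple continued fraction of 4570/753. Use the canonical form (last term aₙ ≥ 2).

[6; 14, 2, 12, 2]

4570 = 6·753 + 52
753 = 14·52 + 25
52 = 2·25 + 2
25 = 12·2 + 1
2 = 2·1 + 0  (stop)
So 4570/753 = [6; 14, 2, 12, 2].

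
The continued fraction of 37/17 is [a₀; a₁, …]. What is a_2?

1

37 = 2·17 + 3   →  a_0 = 2
17 = 5·3 + 2   →  a_1 = 5
3 = 1·2 + 1   →  a_2 = 1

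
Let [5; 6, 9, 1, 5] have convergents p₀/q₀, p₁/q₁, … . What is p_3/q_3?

Using pₖ = aₖpₖ₋₁ + pₖ₋₂, qₖ = aₖqₖ₋₁ + qₖ₋₂ (with p₋₁=1, p₋₂=0, q₋₁=0, q₋₂=1):
  k=0: a=5, p=5, q=1
  k=1: a=6, p=31, q=6
  k=2: a=9, p=284, q=55
  k=3: a=1, p=315, q=61

315/61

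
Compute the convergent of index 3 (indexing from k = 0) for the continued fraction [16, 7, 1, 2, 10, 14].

371/23

Using pₖ = aₖpₖ₋₁ + pₖ₋₂, qₖ = aₖqₖ₋₁ + qₖ₋₂ (with p₋₁=1, p₋₂=0, q₋₁=0, q₋₂=1):
  k=0: a=16, p=16, q=1
  k=1: a=7, p=113, q=7
  k=2: a=1, p=129, q=8
  k=3: a=2, p=371, q=23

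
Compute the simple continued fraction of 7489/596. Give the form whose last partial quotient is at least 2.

7489 = 12*596 + 337
596 = 1*337 + 259
337 = 1*259 + 78
259 = 3*78 + 25
78 = 3*25 + 3
25 = 8*3 + 1
3 = 3*1 + 0  (stop)
So 7489/596 = [12; 1, 1, 3, 3, 8, 3].

[12; 1, 1, 3, 3, 8, 3]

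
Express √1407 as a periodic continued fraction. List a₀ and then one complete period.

[37; 1, 1, 24, 1, 1, 74]

a₀ = ⌊√1407⌋ = 37.
With m₀=0, d₀=1 and mₖ₊₁ = dₖaₖ − mₖ, dₖ₊₁ = (n − mₖ₊₁²)/dₖ, aₖ₊₁ = ⌊(a₀+mₖ₊₁)/dₖ₊₁⌋:
  k=1: m=37, d=38, a=1
  k=2: m=1, d=37, a=1
  k=3: m=36, d=3, a=24
  k=4: m=36, d=37, a=1
  k=5: m=1, d=38, a=1
  k=6: m=37, d=1, a=74
d=1 and a=2a₀=74 at k=6, so the next step gives (m, d) = (37, 38) again — its k=1 value — and the period has length 6.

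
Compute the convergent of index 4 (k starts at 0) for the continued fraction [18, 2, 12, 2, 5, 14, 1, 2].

Using pₖ = aₖpₖ₋₁ + pₖ₋₂, qₖ = aₖqₖ₋₁ + qₖ₋₂ (with p₋₁=1, p₋₂=0, q₋₁=0, q₋₂=1):
  k=0: a=18, p=18, q=1
  k=1: a=2, p=37, q=2
  k=2: a=12, p=462, q=25
  k=3: a=2, p=961, q=52
  k=4: a=5, p=5267, q=285

5267/285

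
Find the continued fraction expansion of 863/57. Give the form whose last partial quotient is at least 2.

[15; 7, 8]

863 = 15×57 + 8
57 = 7×8 + 1
8 = 8×1 + 0  (stop)
So 863/57 = [15; 7, 8].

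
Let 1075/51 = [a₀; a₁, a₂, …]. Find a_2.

1075 = 21·51 + 4   →  a_0 = 21
51 = 12·4 + 3   →  a_1 = 12
4 = 1·3 + 1   →  a_2 = 1

1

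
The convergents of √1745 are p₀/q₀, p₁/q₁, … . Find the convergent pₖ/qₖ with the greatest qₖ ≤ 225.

√1745 = [41; 1, 3, 2, 2, 3, 1, 82, …] (period length 7).
Convergents:
  p_0/q_0 = 41/1
  p_1/q_1 = 42/1
  p_2/q_2 = 167/4
  p_3/q_3 = 376/9
  p_4/q_4 = 919/22
  p_5/q_5 = 3133/75
  p_6/q_6 = 4052/97
  p_7/q_7 = 335397/8029
q_6 = 97 ≤ 225 < 8029 = q_7, so the answer is 4052/97.

4052/97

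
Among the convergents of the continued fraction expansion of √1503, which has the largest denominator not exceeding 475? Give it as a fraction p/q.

13065/337

√1503 = [38; 1, 3, 3, 8, 3, 3, 1, 76, …] (period length 8).
Convergents:
  p_0/q_0 = 38/1
  p_1/q_1 = 39/1
  p_2/q_2 = 155/4
  p_3/q_3 = 504/13
  p_4/q_4 = 4187/108
  p_5/q_5 = 13065/337
  p_6/q_6 = 43382/1119
q_5 = 337 ≤ 475 < 1119 = q_6, so the answer is 13065/337.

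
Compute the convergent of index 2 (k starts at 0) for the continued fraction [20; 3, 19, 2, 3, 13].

Using pₖ = aₖpₖ₋₁ + pₖ₋₂, qₖ = aₖqₖ₋₁ + qₖ₋₂ (with p₋₁=1, p₋₂=0, q₋₁=0, q₋₂=1):
  k=0: a=20, p=20, q=1
  k=1: a=3, p=61, q=3
  k=2: a=19, p=1179, q=58

1179/58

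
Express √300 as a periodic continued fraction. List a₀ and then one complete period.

[17; 3, 8, 3, 34]

a₀ = ⌊√300⌋ = 17.
With m₀=0, d₀=1 and mₖ₊₁ = dₖaₖ − mₖ, dₖ₊₁ = (n − mₖ₊₁²)/dₖ, aₖ₊₁ = ⌊(a₀+mₖ₊₁)/dₖ₊₁⌋:
  k=1: m=17, d=11, a=3
  k=2: m=16, d=4, a=8
  k=3: m=16, d=11, a=3
  k=4: m=17, d=1, a=34
d=1 and a=2a₀=34 at k=4, so the next step gives (m, d) = (17, 11) again — its k=1 value — and the period has length 4.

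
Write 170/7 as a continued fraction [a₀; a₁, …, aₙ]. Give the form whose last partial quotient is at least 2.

[24; 3, 2]

170 = 24*7 + 2
7 = 3*2 + 1
2 = 2*1 + 0  (stop)
So 170/7 = [24; 3, 2].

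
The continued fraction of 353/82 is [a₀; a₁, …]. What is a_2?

353 = 4·82 + 25   →  a_0 = 4
82 = 3·25 + 7   →  a_1 = 3
25 = 3·7 + 4   →  a_2 = 3

3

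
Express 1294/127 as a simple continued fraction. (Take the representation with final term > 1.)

[10; 5, 3, 2, 3]

1294 = 10*127 + 24
127 = 5*24 + 7
24 = 3*7 + 3
7 = 2*3 + 1
3 = 3*1 + 0  (stop)
So 1294/127 = [10; 5, 3, 2, 3].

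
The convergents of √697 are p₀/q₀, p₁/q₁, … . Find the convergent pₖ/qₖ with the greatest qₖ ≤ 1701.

√697 = [26; 2, 2, 52, …] (period length 3).
Convergents:
  p_0/q_0 = 26/1
  p_1/q_1 = 53/2
  p_2/q_2 = 132/5
  p_3/q_3 = 6917/262
  p_4/q_4 = 13966/529
  p_5/q_5 = 34849/1320
  p_6/q_6 = 1826114/69169
q_5 = 1320 ≤ 1701 < 69169 = q_6, so the answer is 34849/1320.

34849/1320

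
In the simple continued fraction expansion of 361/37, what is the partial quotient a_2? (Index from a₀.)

3

361 = 9·37 + 28   →  a_0 = 9
37 = 1·28 + 9   →  a_1 = 1
28 = 3·9 + 1   →  a_2 = 3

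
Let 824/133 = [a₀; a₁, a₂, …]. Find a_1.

5

824 = 6·133 + 26   →  a_0 = 6
133 = 5·26 + 3   →  a_1 = 5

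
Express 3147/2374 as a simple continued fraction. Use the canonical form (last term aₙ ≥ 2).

[1; 3, 14, 18, 3]

3147 = 1×2374 + 773
2374 = 3×773 + 55
773 = 14×55 + 3
55 = 18×3 + 1
3 = 3×1 + 0  (stop)
So 3147/2374 = [1; 3, 14, 18, 3].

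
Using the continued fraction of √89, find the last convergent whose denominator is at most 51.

217/23

√89 = [9; 2, 3, 3, 2, 18, …] (period length 5).
Convergents:
  p_0/q_0 = 9/1
  p_1/q_1 = 19/2
  p_2/q_2 = 66/7
  p_3/q_3 = 217/23
  p_4/q_4 = 500/53
q_3 = 23 ≤ 51 < 53 = q_4, so the answer is 217/23.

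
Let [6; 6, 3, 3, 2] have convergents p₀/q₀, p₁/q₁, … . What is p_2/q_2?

117/19

Using pₖ = aₖpₖ₋₁ + pₖ₋₂, qₖ = aₖqₖ₋₁ + qₖ₋₂ (with p₋₁=1, p₋₂=0, q₋₁=0, q₋₂=1):
  k=0: a=6, p=6, q=1
  k=1: a=6, p=37, q=6
  k=2: a=3, p=117, q=19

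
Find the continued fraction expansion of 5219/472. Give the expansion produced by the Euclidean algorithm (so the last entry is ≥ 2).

[11; 17, 2, 13]

5219 = 11×472 + 27
472 = 17×27 + 13
27 = 2×13 + 1
13 = 13×1 + 0  (stop)
So 5219/472 = [11; 17, 2, 13].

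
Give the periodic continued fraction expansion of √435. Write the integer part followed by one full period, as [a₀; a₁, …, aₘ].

a₀ = ⌊√435⌋ = 20.
With m₀=0, d₀=1 and mₖ₊₁ = dₖaₖ − mₖ, dₖ₊₁ = (n − mₖ₊₁²)/dₖ, aₖ₊₁ = ⌊(a₀+mₖ₊₁)/dₖ₊₁⌋:
  k=1: m=20, d=35, a=1
  k=2: m=15, d=6, a=5
  k=3: m=15, d=35, a=1
  k=4: m=20, d=1, a=40
d=1 and a=2a₀=40 at k=4, so the next step gives (m, d) = (20, 35) again — its k=1 value — and the period has length 4.

[20; 1, 5, 1, 40]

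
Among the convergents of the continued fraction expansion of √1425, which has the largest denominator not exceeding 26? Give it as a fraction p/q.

√1425 = [37; 1, 2, 1, 74, …] (period length 4).
Convergents:
  p_0/q_0 = 37/1
  p_1/q_1 = 38/1
  p_2/q_2 = 113/3
  p_3/q_3 = 151/4
  p_4/q_4 = 11287/299
q_3 = 4 ≤ 26 < 299 = q_4, so the answer is 151/4.

151/4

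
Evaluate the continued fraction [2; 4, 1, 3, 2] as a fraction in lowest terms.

Using pₖ = aₖpₖ₋₁ + pₖ₋₂ and qₖ = aₖqₖ₋₁ + qₖ₋₂:
  k=0: a=2, p=2, q=1
  k=1: a=4, p=9, q=4
  k=2: a=1, p=11, q=5
  k=3: a=3, p=42, q=19
  k=4: a=2, p=95, q=43

95/43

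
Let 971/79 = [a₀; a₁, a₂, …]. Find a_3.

971 = 12·79 + 23   →  a_0 = 12
79 = 3·23 + 10   →  a_1 = 3
23 = 2·10 + 3   →  a_2 = 2
10 = 3·3 + 1   →  a_3 = 3

3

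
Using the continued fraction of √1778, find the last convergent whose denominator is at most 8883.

√1778 = [42; 6, 84, …] (period length 2).
Convergents:
  p_0/q_0 = 42/1
  p_1/q_1 = 253/6
  p_2/q_2 = 21294/505
  p_3/q_3 = 128017/3036
  p_4/q_4 = 10774722/255529
q_3 = 3036 ≤ 8883 < 255529 = q_4, so the answer is 128017/3036.

128017/3036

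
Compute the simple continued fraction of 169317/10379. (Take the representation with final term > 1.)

169317 = 16×10379 + 3253
10379 = 3×3253 + 620
3253 = 5×620 + 153
620 = 4×153 + 8
153 = 19×8 + 1
8 = 8×1 + 0  (stop)
So 169317/10379 = [16; 3, 5, 4, 19, 8].

[16; 3, 5, 4, 19, 8]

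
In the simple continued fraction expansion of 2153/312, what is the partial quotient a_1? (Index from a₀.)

2153 = 6·312 + 281   →  a_0 = 6
312 = 1·281 + 31   →  a_1 = 1

1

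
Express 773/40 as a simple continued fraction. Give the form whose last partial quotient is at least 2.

[19; 3, 13]

773 = 19×40 + 13
40 = 3×13 + 1
13 = 13×1 + 0  (stop)
So 773/40 = [19; 3, 13].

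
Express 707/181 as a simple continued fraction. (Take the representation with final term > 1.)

[3; 1, 9, 1, 1, 1, 5]

707 = 3×181 + 164
181 = 1×164 + 17
164 = 9×17 + 11
17 = 1×11 + 6
11 = 1×6 + 5
6 = 1×5 + 1
5 = 5×1 + 0  (stop)
So 707/181 = [3; 1, 9, 1, 1, 1, 5].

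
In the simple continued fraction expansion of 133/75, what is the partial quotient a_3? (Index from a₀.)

2

133 = 1·75 + 58   →  a_0 = 1
75 = 1·58 + 17   →  a_1 = 1
58 = 3·17 + 7   →  a_2 = 3
17 = 2·7 + 3   →  a_3 = 2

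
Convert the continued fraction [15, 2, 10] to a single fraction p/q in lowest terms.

Fold from the inside: start with 10/1.
  2 + 1/10 = 21/10
  15 + 10/21 = 325/21

325/21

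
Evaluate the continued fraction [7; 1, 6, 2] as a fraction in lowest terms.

118/15

Fold from the inside: start with 2/1.
  6 + 1/2 = 13/2
  1 + 2/13 = 15/13
  7 + 13/15 = 118/15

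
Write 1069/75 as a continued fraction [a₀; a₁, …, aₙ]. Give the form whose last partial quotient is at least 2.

[14; 3, 1, 18]

1069 = 14*75 + 19
75 = 3*19 + 18
19 = 1*18 + 1
18 = 18*1 + 0  (stop)
So 1069/75 = [14; 3, 1, 18].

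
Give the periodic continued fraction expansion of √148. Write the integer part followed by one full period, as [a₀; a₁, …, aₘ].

a₀ = ⌊√148⌋ = 12.

[12; 6, 24]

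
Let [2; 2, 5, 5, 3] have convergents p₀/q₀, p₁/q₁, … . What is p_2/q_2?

Using pₖ = aₖpₖ₋₁ + pₖ₋₂, qₖ = aₖqₖ₋₁ + qₖ₋₂ (with p₋₁=1, p₋₂=0, q₋₁=0, q₋₂=1):
  k=0: a=2, p=2, q=1
  k=1: a=2, p=5, q=2
  k=2: a=5, p=27, q=11

27/11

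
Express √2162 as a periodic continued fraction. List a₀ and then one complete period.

a₀ = ⌊√2162⌋ = 46.

[46; 2, 92]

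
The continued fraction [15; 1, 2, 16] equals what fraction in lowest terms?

Fold from the inside: start with 16/1.
  2 + 1/16 = 33/16
  1 + 16/33 = 49/33
  15 + 33/49 = 768/49

768/49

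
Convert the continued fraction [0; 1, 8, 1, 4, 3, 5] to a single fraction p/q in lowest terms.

749/834

Using pₖ = aₖpₖ₋₁ + pₖ₋₂ and qₖ = aₖqₖ₋₁ + qₖ₋₂:
  k=0: a=0, p=0, q=1
  k=1: a=1, p=1, q=1
  k=2: a=8, p=8, q=9
  k=3: a=1, p=9, q=10
  k=4: a=4, p=44, q=49
  k=5: a=3, p=141, q=157
  k=6: a=5, p=749, q=834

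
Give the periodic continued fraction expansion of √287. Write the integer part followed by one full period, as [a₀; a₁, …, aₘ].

[16; 1, 15, 1, 32]

a₀ = ⌊√287⌋ = 16.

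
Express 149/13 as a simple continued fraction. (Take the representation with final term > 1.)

[11; 2, 6]

149 = 11*13 + 6
13 = 2*6 + 1
6 = 6*1 + 0  (stop)
So 149/13 = [11; 2, 6].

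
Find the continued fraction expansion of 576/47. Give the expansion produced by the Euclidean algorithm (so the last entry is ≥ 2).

576 = 12·47 + 12
47 = 3·12 + 11
12 = 1·11 + 1
11 = 11·1 + 0  (stop)
So 576/47 = [12; 3, 1, 11].

[12; 3, 1, 11]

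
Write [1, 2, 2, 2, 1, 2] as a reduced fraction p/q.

Using pₖ = aₖpₖ₋₁ + pₖ₋₂ and qₖ = aₖqₖ₋₁ + qₖ₋₂:
  k=0: a=1, p=1, q=1
  k=1: a=2, p=3, q=2
  k=2: a=2, p=7, q=5
  k=3: a=2, p=17, q=12
  k=4: a=1, p=24, q=17
  k=5: a=2, p=65, q=46

65/46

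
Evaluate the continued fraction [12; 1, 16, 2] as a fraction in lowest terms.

453/35

Fold from the inside: start with 2/1.
  16 + 1/2 = 33/2
  1 + 2/33 = 35/33
  12 + 33/35 = 453/35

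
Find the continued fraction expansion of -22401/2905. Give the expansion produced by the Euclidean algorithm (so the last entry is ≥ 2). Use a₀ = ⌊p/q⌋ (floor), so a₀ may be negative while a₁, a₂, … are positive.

-22401 = -8×2905 + 839
2905 = 3×839 + 388
839 = 2×388 + 63
388 = 6×63 + 10
63 = 6×10 + 3
10 = 3×3 + 1
3 = 3×1 + 0  (stop)
So -22401/2905 = [-8; 3, 2, 6, 6, 3, 3].

[-8; 3, 2, 6, 6, 3, 3]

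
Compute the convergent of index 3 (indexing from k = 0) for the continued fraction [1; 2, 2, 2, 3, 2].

Using pₖ = aₖpₖ₋₁ + pₖ₋₂, qₖ = aₖqₖ₋₁ + qₖ₋₂ (with p₋₁=1, p₋₂=0, q₋₁=0, q₋₂=1):
  k=0: a=1, p=1, q=1
  k=1: a=2, p=3, q=2
  k=2: a=2, p=7, q=5
  k=3: a=2, p=17, q=12

17/12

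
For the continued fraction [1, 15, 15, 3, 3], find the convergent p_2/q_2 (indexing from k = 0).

Using pₖ = aₖpₖ₋₁ + pₖ₋₂, qₖ = aₖqₖ₋₁ + qₖ₋₂ (with p₋₁=1, p₋₂=0, q₋₁=0, q₋₂=1):
  k=0: a=1, p=1, q=1
  k=1: a=15, p=16, q=15
  k=2: a=15, p=241, q=226

241/226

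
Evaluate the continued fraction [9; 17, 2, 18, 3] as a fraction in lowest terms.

Fold from the inside: start with 3/1.
  18 + 1/3 = 55/3
  2 + 3/55 = 113/55
  17 + 55/113 = 1976/113
  9 + 113/1976 = 17897/1976

17897/1976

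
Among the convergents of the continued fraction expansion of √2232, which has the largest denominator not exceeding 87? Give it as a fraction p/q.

1937/41

√2232 = [47; 4, 10, 4, 94, …] (period length 4).
Convergents:
  p_0/q_0 = 47/1
  p_1/q_1 = 189/4
  p_2/q_2 = 1937/41
  p_3/q_3 = 7937/168
q_2 = 41 ≤ 87 < 168 = q_3, so the answer is 1937/41.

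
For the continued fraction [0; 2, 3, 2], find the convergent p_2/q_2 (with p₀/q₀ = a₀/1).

3/7

Using pₖ = aₖpₖ₋₁ + pₖ₋₂, qₖ = aₖqₖ₋₁ + qₖ₋₂ (with p₋₁=1, p₋₂=0, q₋₁=0, q₋₂=1):
  k=0: a=0, p=0, q=1
  k=1: a=2, p=1, q=2
  k=2: a=3, p=3, q=7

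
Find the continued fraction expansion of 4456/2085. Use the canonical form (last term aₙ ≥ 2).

[2; 7, 3, 2, 4, 9]

4456 = 2×2085 + 286
2085 = 7×286 + 83
286 = 3×83 + 37
83 = 2×37 + 9
37 = 4×9 + 1
9 = 9×1 + 0  (stop)
So 4456/2085 = [2; 7, 3, 2, 4, 9].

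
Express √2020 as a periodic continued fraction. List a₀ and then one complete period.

a₀ = ⌊√2020⌋ = 44.
With m₀=0, d₀=1 and mₖ₊₁ = dₖaₖ − mₖ, dₖ₊₁ = (n − mₖ₊₁²)/dₖ, aₖ₊₁ = ⌊(a₀+mₖ₊₁)/dₖ₊₁⌋:
  k=1: m=44, d=84, a=1
  k=2: m=40, d=5, a=16
  k=3: m=40, d=84, a=1
  k=4: m=44, d=1, a=88
d=1 and a=2a₀=88 at k=4, so the next step gives (m, d) = (44, 84) again — its k=1 value — and the period has length 4.

[44; 1, 16, 1, 88]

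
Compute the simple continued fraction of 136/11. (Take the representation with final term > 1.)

136 = 12·11 + 4
11 = 2·4 + 3
4 = 1·3 + 1
3 = 3·1 + 0  (stop)
So 136/11 = [12; 2, 1, 3].

[12; 2, 1, 3]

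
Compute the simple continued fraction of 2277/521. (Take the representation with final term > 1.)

[4; 2, 1, 2, 3, 19]

2277 = 4·521 + 193
521 = 2·193 + 135
193 = 1·135 + 58
135 = 2·58 + 19
58 = 3·19 + 1
19 = 19·1 + 0  (stop)
So 2277/521 = [4; 2, 1, 2, 3, 19].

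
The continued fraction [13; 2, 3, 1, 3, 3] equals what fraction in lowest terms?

Using pₖ = aₖpₖ₋₁ + pₖ₋₂ and qₖ = aₖqₖ₋₁ + qₖ₋₂:
  k=0: a=13, p=13, q=1
  k=1: a=2, p=27, q=2
  k=2: a=3, p=94, q=7
  k=3: a=1, p=121, q=9
  k=4: a=3, p=457, q=34
  k=5: a=3, p=1492, q=111

1492/111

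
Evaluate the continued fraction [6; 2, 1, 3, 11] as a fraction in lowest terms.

789/124

Using pₖ = aₖpₖ₋₁ + pₖ₋₂ and qₖ = aₖqₖ₋₁ + qₖ₋₂:
  k=0: a=6, p=6, q=1
  k=1: a=2, p=13, q=2
  k=2: a=1, p=19, q=3
  k=3: a=3, p=70, q=11
  k=4: a=11, p=789, q=124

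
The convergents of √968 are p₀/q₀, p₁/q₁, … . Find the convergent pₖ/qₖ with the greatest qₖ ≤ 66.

√968 = [31; 8, 1, 6, 1, 8, 62, …] (period length 6).
Convergents:
  p_0/q_0 = 31/1
  p_1/q_1 = 249/8
  p_2/q_2 = 280/9
  p_3/q_3 = 1929/62
  p_4/q_4 = 2209/71
q_3 = 62 ≤ 66 < 71 = q_4, so the answer is 1929/62.

1929/62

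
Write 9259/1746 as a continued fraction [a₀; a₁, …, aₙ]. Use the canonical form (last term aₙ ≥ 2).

9259 = 5*1746 + 529
1746 = 3*529 + 159
529 = 3*159 + 52
159 = 3*52 + 3
52 = 17*3 + 1
3 = 3*1 + 0  (stop)
So 9259/1746 = [5; 3, 3, 3, 17, 3].

[5; 3, 3, 3, 17, 3]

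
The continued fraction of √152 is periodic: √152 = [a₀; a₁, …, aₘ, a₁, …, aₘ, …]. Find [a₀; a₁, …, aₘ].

[12; 3, 24]

a₀ = ⌊√152⌋ = 12.
With m₀=0, d₀=1 and mₖ₊₁ = dₖaₖ − mₖ, dₖ₊₁ = (n − mₖ₊₁²)/dₖ, aₖ₊₁ = ⌊(a₀+mₖ₊₁)/dₖ₊₁⌋:
  k=1: m=12, d=8, a=3
  k=2: m=12, d=1, a=24
d=1 and a=2a₀=24 at k=2, so the next step gives (m, d) = (12, 8) again — its k=1 value — and the period has length 2.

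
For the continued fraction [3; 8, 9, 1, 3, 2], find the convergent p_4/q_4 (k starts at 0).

Using pₖ = aₖpₖ₋₁ + pₖ₋₂, qₖ = aₖqₖ₋₁ + qₖ₋₂ (with p₋₁=1, p₋₂=0, q₋₁=0, q₋₂=1):
  k=0: a=3, p=3, q=1
  k=1: a=8, p=25, q=8
  k=2: a=9, p=228, q=73
  k=3: a=1, p=253, q=81
  k=4: a=3, p=987, q=316

987/316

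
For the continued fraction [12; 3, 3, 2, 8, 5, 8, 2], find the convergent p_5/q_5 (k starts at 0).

12218/993

Using pₖ = aₖpₖ₋₁ + pₖ₋₂, qₖ = aₖqₖ₋₁ + qₖ₋₂ (with p₋₁=1, p₋₂=0, q₋₁=0, q₋₂=1):
  k=0: a=12, p=12, q=1
  k=1: a=3, p=37, q=3
  k=2: a=3, p=123, q=10
  k=3: a=2, p=283, q=23
  k=4: a=8, p=2387, q=194
  k=5: a=5, p=12218, q=993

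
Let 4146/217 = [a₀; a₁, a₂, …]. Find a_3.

4146 = 19·217 + 23   →  a_0 = 19
217 = 9·23 + 10   →  a_1 = 9
23 = 2·10 + 3   →  a_2 = 2
10 = 3·3 + 1   →  a_3 = 3

3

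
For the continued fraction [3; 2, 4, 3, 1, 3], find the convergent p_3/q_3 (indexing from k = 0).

100/29

Using pₖ = aₖpₖ₋₁ + pₖ₋₂, qₖ = aₖqₖ₋₁ + qₖ₋₂ (with p₋₁=1, p₋₂=0, q₋₁=0, q₋₂=1):
  k=0: a=3, p=3, q=1
  k=1: a=2, p=7, q=2
  k=2: a=4, p=31, q=9
  k=3: a=3, p=100, q=29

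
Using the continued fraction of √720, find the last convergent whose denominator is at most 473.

√720 = [26; 1, 4, 1, 52, …] (period length 4).
Convergents:
  p_0/q_0 = 26/1
  p_1/q_1 = 27/1
  p_2/q_2 = 134/5
  p_3/q_3 = 161/6
  p_4/q_4 = 8506/317
  p_5/q_5 = 8667/323
  p_6/q_6 = 43174/1609
q_5 = 323 ≤ 473 < 1609 = q_6, so the answer is 8667/323.

8667/323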